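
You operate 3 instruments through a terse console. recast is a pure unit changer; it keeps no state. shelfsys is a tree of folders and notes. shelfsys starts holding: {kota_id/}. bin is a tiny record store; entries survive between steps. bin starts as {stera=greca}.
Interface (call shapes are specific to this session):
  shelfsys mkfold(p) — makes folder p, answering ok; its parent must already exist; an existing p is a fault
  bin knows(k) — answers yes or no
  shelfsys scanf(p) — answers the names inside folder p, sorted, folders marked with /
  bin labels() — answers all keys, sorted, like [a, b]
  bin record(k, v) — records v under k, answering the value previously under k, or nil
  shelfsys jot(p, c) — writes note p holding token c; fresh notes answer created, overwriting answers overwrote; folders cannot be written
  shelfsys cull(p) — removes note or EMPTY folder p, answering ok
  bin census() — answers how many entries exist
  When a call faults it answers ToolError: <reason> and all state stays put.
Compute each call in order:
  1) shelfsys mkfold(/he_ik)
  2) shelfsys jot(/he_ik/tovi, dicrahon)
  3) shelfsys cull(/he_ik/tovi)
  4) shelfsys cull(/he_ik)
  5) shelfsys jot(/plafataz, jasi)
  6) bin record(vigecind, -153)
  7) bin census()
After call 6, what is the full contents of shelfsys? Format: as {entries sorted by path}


// 1. shelfsys mkfold(p: /he_ik) ~> ok
// 2. shelfsys jot(p: /he_ik/tovi, c: dicrahon) ~> created
// 3. shelfsys cull(p: /he_ik/tovi) ~> ok
// 4. shelfsys cull(p: /he_ik) ~> ok
// 5. shelfsys jot(p: /plafataz, c: jasi) ~> created
// 6. bin record(k: vigecind, v: -153) ~> nil
// 7. bin census() ~> 2

Answer: {kota_id/, plafataz=jasi}


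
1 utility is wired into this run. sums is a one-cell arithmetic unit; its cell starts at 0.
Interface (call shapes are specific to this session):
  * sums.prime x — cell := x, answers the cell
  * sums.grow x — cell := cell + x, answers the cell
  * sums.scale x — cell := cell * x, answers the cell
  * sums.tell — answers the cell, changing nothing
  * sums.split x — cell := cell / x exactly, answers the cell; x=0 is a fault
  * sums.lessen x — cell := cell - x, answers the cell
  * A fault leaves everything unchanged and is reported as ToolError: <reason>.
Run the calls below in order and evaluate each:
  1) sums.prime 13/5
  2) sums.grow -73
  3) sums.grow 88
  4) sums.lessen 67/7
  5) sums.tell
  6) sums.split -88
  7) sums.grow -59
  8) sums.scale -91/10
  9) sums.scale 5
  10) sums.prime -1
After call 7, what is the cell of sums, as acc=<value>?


% sums.prime x→13/5
:: 13/5
% sums.grow x→-73
:: -352/5
% sums.grow x→88
:: 88/5
% sums.lessen x→67/7
:: 281/35
% sums.tell
:: 281/35
% sums.split x→-88
:: -281/3080
% sums.grow x→-59
:: -182001/3080
% sums.scale x→-91/10
:: 2366013/4400
% sums.scale x→5
:: 2366013/880
% sums.prime x→-1
:: -1

Answer: acc=-182001/3080


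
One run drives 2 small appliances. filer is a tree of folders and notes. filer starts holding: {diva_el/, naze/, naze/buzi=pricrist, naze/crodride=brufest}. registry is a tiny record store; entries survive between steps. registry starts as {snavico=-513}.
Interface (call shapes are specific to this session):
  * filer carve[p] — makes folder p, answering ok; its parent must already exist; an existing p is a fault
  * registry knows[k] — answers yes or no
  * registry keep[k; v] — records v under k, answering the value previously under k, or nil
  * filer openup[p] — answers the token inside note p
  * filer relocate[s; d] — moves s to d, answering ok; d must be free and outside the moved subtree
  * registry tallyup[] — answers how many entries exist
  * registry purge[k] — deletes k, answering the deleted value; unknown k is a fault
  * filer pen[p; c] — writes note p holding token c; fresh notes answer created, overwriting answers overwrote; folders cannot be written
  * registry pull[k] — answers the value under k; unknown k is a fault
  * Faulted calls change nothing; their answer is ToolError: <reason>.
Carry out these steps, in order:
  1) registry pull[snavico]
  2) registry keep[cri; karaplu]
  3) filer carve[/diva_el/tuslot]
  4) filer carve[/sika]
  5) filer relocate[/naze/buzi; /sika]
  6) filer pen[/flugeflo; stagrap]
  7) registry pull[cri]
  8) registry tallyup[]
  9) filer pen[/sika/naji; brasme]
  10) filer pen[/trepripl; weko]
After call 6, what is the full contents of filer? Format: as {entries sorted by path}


# 1. registry pull(k=snavico) == -513
# 2. registry keep(k=cri, v=karaplu) == nil
# 3. filer carve(p=/diva_el/tuslot) == ok
# 4. filer carve(p=/sika) == ok
# 5. filer relocate(s=/naze/buzi, d=/sika) == ToolError: exists
# 6. filer pen(p=/flugeflo, c=stagrap) == created
# 7. registry pull(k=cri) == karaplu
# 8. registry tallyup() == 2
# 9. filer pen(p=/sika/naji, c=brasme) == created
# 10. filer pen(p=/trepripl, c=weko) == created

Answer: {diva_el/, diva_el/tuslot/, flugeflo=stagrap, naze/, naze/buzi=pricrist, naze/crodride=brufest, sika/}


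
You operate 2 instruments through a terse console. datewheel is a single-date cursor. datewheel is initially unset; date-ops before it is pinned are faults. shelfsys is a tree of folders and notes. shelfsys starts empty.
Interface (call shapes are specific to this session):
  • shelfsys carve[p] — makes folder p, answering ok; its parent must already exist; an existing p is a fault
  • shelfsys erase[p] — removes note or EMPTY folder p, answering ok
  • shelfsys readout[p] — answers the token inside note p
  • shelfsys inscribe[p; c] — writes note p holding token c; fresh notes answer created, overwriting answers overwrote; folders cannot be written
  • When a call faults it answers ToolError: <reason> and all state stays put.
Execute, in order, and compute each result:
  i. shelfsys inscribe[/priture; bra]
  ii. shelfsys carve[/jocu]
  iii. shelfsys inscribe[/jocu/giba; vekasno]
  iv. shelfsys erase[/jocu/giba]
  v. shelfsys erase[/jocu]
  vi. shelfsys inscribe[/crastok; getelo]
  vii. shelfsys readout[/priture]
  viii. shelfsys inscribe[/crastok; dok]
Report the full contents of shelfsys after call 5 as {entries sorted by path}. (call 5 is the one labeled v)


Answer: {priture=bra}

Derivation:
>> shelfsys inscribe(p→/priture, c→bra)
<< created
>> shelfsys carve(p→/jocu)
<< ok
>> shelfsys inscribe(p→/jocu/giba, c→vekasno)
<< created
>> shelfsys erase(p→/jocu/giba)
<< ok
>> shelfsys erase(p→/jocu)
<< ok
>> shelfsys inscribe(p→/crastok, c→getelo)
<< created
>> shelfsys readout(p→/priture)
<< bra
>> shelfsys inscribe(p→/crastok, c→dok)
<< overwrote


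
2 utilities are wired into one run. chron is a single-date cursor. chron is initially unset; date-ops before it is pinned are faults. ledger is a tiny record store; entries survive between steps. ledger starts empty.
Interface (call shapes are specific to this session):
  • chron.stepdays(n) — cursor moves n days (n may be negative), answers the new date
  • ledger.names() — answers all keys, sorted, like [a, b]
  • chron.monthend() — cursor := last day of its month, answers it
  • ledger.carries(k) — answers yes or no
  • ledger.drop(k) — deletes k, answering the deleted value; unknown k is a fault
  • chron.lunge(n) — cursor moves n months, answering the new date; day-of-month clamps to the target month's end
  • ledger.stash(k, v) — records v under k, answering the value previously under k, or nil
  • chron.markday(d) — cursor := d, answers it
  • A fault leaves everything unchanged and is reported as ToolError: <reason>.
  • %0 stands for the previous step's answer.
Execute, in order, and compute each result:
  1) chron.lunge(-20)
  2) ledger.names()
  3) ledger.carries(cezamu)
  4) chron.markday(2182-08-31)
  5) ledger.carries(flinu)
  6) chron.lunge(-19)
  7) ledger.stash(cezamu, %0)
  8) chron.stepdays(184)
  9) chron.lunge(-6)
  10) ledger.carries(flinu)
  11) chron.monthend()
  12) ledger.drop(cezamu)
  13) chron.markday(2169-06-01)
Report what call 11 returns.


→ chron.lunge(n=-20)
← ToolError: no date set
→ ledger.names()
← []
→ ledger.carries(k=cezamu)
← no
→ chron.markday(d=2182-08-31)
← 2182-08-31
→ ledger.carries(k=flinu)
← no
→ chron.lunge(n=-19)
← 2181-01-31
→ ledger.stash(k=cezamu, v=%0)
← nil
→ chron.stepdays(n=184)
← 2181-08-03
→ chron.lunge(n=-6)
← 2181-02-03
→ ledger.carries(k=flinu)
← no
→ chron.monthend()
← 2181-02-28
→ ledger.drop(k=cezamu)
← 2181-01-31
→ chron.markday(d=2169-06-01)
← 2169-06-01

Answer: 2181-02-28


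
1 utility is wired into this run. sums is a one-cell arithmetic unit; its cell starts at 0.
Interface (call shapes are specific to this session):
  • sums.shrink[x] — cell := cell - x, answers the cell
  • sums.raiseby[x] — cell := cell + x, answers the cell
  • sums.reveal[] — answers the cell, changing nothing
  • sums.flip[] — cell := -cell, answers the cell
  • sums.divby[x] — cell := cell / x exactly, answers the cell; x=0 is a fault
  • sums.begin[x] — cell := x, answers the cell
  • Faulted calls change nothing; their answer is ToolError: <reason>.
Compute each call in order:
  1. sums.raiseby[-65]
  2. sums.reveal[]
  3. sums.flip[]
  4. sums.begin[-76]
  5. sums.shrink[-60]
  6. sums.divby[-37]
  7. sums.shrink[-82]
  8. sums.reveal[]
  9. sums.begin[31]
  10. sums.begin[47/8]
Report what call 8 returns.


Answer: 3050/37

Derivation:
[in] raiseby x→-65
  -65
[in] reveal
  -65
[in] flip
  65
[in] begin x→-76
  -76
[in] shrink x→-60
  -16
[in] divby x→-37
  16/37
[in] shrink x→-82
  3050/37
[in] reveal
  3050/37
[in] begin x→31
  31
[in] begin x→47/8
  47/8


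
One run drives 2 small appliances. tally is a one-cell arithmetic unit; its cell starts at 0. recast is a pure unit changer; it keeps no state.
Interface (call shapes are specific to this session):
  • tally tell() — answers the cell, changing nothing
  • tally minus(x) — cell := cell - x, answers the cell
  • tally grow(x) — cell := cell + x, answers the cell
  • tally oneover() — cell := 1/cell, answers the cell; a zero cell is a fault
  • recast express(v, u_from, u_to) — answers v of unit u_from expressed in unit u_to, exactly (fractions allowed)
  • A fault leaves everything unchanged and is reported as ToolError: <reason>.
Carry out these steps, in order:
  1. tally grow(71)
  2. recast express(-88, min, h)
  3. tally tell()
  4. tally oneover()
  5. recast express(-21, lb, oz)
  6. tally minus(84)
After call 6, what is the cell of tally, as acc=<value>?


Answer: acc=-5963/71

Derivation:
I run tally grow(x='71'), yielding 71.
Next I call recast express(v='-88', u_from='min', u_to='h'), → -22/15.
I use tally tell, and observe 71.
I use tally oneover, yielding 1/71.
Using recast express(v='-21', u_from='lb', u_to='oz'), yielding -336.
Next I call tally minus(x='84'): -5963/71.


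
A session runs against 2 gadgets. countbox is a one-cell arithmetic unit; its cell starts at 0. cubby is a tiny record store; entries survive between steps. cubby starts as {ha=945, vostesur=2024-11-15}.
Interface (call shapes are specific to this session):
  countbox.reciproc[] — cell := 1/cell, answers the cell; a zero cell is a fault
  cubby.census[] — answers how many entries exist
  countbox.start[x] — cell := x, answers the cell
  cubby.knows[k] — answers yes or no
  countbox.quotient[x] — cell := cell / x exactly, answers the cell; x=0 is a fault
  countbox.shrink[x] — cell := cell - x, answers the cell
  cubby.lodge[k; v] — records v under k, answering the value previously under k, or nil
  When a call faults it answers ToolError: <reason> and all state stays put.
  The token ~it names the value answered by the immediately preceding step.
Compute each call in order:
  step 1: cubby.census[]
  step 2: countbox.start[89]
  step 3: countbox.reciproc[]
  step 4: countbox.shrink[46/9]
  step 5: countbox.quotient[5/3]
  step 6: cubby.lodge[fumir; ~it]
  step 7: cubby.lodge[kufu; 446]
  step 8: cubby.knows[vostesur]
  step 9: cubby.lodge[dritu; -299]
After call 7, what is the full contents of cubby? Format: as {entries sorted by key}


>> cubby.census()
<< 2
>> countbox.start(x='89')
<< 89
>> countbox.reciproc()
<< 1/89
>> countbox.shrink(x='46/9')
<< -4085/801
>> countbox.quotient(x='5/3')
<< -817/267
>> cubby.lodge(k='fumir', v='~it')
<< nil
>> cubby.lodge(k='kufu', v='446')
<< nil
>> cubby.knows(k='vostesur')
<< yes
>> cubby.lodge(k='dritu', v='-299')
<< nil

Answer: {fumir=-817/267, ha=945, kufu=446, vostesur=2024-11-15}


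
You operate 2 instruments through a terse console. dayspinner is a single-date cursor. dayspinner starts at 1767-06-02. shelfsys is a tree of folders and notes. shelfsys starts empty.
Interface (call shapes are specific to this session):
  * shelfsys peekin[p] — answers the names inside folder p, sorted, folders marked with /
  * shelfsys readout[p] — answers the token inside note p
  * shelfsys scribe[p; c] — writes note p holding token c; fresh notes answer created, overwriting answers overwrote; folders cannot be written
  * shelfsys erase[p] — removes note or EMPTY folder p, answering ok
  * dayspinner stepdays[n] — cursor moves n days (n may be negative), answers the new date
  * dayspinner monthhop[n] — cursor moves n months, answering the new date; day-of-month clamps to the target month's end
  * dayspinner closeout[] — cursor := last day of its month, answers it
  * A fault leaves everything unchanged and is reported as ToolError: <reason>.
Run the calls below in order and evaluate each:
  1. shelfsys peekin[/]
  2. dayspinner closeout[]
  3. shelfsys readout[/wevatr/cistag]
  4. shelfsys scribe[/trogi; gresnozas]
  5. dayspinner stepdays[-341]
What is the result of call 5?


Answer: 1766-07-24

Derivation:
# shelfsys peekin(p=/) => []
# dayspinner closeout() => 1767-06-30
# shelfsys readout(p=/wevatr/cistag) => ToolError: not found
# shelfsys scribe(p=/trogi, c=gresnozas) => created
# dayspinner stepdays(n=-341) => 1766-07-24


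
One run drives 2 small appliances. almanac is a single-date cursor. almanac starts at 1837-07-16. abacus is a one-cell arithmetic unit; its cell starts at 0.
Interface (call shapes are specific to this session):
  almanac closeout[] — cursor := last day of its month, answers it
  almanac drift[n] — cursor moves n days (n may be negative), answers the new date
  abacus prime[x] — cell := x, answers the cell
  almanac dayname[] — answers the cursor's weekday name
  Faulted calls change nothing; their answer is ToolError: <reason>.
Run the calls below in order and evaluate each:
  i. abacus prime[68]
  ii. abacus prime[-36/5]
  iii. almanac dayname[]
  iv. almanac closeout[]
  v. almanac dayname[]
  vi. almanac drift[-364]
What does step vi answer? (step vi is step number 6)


→ abacus prime(x→68)
← 68
→ abacus prime(x→-36/5)
← -36/5
→ almanac dayname()
← Sunday
→ almanac closeout()
← 1837-07-31
→ almanac dayname()
← Monday
→ almanac drift(n→-364)
← 1836-08-01

Answer: 1836-08-01


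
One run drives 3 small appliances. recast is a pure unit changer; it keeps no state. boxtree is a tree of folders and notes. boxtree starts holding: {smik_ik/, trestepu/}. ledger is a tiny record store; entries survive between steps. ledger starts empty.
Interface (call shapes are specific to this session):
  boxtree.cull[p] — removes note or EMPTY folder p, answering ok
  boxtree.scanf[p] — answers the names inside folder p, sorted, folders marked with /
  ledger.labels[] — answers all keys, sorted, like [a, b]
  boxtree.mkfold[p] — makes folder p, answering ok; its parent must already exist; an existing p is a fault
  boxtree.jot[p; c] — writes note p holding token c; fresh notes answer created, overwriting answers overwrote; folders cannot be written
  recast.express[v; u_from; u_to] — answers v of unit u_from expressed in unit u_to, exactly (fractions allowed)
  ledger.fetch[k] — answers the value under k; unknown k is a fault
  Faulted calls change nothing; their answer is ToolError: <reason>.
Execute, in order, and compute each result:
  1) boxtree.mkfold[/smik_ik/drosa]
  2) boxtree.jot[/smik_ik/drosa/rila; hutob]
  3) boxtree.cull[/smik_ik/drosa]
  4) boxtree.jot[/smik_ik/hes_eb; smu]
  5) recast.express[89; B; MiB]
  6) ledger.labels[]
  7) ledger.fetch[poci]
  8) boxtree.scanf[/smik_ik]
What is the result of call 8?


Answer: [drosa/, hes_eb]

Derivation:
! boxtree.mkfold(p: /smik_ik/drosa) -> ok
! boxtree.jot(p: /smik_ik/drosa/rila, c: hutob) -> created
! boxtree.cull(p: /smik_ik/drosa) -> ToolError: not empty
! boxtree.jot(p: /smik_ik/hes_eb, c: smu) -> created
! recast.express(v: 89, u_from: B, u_to: MiB) -> 89/1048576
! ledger.labels() -> []
! ledger.fetch(k: poci) -> ToolError: no such key poci
! boxtree.scanf(p: /smik_ik) -> [drosa/, hes_eb]


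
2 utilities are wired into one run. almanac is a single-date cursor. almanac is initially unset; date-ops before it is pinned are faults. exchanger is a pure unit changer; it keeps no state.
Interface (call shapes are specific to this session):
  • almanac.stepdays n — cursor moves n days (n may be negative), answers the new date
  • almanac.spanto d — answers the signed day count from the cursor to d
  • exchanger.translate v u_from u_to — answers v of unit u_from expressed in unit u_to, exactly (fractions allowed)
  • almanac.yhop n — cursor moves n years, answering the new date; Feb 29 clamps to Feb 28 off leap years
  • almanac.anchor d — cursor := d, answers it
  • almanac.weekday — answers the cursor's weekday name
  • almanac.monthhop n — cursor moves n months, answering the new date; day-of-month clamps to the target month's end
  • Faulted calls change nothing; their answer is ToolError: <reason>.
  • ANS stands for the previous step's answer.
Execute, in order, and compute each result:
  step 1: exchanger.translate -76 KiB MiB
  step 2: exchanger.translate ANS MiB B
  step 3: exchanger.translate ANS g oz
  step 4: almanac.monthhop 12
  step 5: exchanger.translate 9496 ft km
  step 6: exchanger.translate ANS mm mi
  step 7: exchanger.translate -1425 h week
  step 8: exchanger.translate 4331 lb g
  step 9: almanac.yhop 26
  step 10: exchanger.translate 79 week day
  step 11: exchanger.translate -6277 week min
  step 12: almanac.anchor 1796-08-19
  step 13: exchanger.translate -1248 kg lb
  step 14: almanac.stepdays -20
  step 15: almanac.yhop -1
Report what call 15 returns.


Answer: 1795-07-30

Derivation:
Step: exchanger.translate[v='-76'; u_from='KiB'; u_to='MiB']
Result: -19/256
Step: exchanger.translate[v='ANS'; u_from='MiB'; u_to='B']
Result: -77824
Step: exchanger.translate[v='ANS'; u_from='g'; u_to='oz']
Result: -124518400000/45359237
Step: almanac.monthhop[n='12']
Result: ToolError: no date set
Step: exchanger.translate[v='9496'; u_from='ft'; u_to='km']
Result: 452247/156250
Step: exchanger.translate[v='ANS'; u_from='mm'; u_to='mi']
Result: 1187/660000000
Step: exchanger.translate[v='-1425'; u_from='h'; u_to='week']
Result: -475/56
Step: exchanger.translate[v='4331'; u_from='lb'; u_to='g']
Result: 196450855447/100000
Step: almanac.yhop[n='26']
Result: ToolError: no date set
Step: exchanger.translate[v='79'; u_from='week'; u_to='day']
Result: 553
Step: exchanger.translate[v='-6277'; u_from='week'; u_to='min']
Result: -63272160
Step: almanac.anchor[d='1796-08-19']
Result: 1796-08-19
Step: exchanger.translate[v='-1248'; u_from='kg'; u_to='lb']
Result: -124800000000/45359237
Step: almanac.stepdays[n='-20']
Result: 1796-07-30
Step: almanac.yhop[n='-1']
Result: 1795-07-30


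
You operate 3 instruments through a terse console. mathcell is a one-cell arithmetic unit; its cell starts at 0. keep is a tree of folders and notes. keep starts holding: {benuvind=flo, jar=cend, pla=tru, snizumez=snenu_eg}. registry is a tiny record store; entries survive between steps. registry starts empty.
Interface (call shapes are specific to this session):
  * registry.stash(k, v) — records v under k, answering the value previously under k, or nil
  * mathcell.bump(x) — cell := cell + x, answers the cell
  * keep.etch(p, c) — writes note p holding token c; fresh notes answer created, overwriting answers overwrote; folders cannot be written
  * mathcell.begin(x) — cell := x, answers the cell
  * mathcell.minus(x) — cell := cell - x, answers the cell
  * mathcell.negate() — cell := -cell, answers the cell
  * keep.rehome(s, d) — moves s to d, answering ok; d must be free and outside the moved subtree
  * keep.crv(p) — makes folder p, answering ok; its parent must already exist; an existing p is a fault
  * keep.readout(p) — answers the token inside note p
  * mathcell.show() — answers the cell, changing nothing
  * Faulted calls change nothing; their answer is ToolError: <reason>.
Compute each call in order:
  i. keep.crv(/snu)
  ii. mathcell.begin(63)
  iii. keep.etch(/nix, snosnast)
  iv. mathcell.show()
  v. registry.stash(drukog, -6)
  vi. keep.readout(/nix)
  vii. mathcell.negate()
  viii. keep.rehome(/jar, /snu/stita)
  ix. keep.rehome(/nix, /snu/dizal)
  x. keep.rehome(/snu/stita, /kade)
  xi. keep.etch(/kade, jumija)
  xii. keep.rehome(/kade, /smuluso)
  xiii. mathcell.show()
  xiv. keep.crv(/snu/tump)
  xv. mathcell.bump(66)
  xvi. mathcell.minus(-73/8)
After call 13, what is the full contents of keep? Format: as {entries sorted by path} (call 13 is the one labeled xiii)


Answer: {benuvind=flo, pla=tru, smuluso=jumija, snizumez=snenu_eg, snu/, snu/dizal=snosnast}

Derivation:
// 1. keep.crv(/snu) == ok
// 2. mathcell.begin(63) == 63
// 3. keep.etch(/nix, snosnast) == created
// 4. mathcell.show() == 63
// 5. registry.stash(drukog, -6) == nil
// 6. keep.readout(/nix) == snosnast
// 7. mathcell.negate() == -63
// 8. keep.rehome(/jar, /snu/stita) == ok
// 9. keep.rehome(/nix, /snu/dizal) == ok
// 10. keep.rehome(/snu/stita, /kade) == ok
// 11. keep.etch(/kade, jumija) == overwrote
// 12. keep.rehome(/kade, /smuluso) == ok
// 13. mathcell.show() == -63
// 14. keep.crv(/snu/tump) == ok
// 15. mathcell.bump(66) == 3
// 16. mathcell.minus(-73/8) == 97/8


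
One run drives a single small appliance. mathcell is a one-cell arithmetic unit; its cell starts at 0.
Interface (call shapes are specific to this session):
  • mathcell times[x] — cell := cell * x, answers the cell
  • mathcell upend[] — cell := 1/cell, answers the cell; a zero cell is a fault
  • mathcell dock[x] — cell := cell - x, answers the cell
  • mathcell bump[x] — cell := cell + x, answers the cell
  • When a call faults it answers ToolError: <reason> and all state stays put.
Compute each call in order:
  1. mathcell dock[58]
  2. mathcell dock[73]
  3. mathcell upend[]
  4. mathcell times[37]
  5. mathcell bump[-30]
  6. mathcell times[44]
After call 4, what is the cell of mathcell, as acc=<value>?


Answer: acc=-37/131

Derivation:
>> mathcell dock(x='58')
<< -58
>> mathcell dock(x='73')
<< -131
>> mathcell upend()
<< -1/131
>> mathcell times(x='37')
<< -37/131
>> mathcell bump(x='-30')
<< -3967/131
>> mathcell times(x='44')
<< -174548/131


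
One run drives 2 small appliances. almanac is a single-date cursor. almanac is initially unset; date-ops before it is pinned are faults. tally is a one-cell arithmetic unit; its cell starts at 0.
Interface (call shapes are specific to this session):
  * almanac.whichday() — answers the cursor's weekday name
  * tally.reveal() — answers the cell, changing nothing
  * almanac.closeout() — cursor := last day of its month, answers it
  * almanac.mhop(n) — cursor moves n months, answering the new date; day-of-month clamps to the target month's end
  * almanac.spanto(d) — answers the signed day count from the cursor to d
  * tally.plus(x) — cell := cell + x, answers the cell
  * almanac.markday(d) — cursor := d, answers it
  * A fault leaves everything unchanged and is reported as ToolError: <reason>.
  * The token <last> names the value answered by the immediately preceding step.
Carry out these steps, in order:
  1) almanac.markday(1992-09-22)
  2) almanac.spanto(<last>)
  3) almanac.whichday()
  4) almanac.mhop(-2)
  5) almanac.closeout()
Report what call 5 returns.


# markday(d→1992-09-22) : 1992-09-22
# spanto(d→<last>) : 0
# whichday() : Tuesday
# mhop(n→-2) : 1992-07-22
# closeout() : 1992-07-31

Answer: 1992-07-31


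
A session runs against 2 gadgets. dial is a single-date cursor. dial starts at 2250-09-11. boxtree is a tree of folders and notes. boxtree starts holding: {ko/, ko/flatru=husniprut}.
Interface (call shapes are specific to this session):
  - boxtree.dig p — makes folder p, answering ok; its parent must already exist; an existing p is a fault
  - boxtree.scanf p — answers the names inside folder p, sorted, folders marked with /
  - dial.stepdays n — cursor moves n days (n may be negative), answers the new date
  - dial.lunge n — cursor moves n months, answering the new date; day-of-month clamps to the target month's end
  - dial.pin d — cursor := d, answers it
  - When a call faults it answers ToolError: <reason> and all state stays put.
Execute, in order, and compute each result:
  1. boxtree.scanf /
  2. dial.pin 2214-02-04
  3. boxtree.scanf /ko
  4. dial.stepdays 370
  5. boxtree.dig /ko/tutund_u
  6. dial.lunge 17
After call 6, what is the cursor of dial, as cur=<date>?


Answer: cur=2216-07-09

Derivation:
Do: scanf[p=/]
See: [ko/]
Do: pin[d=2214-02-04]
See: 2214-02-04
Do: scanf[p=/ko]
See: [flatru]
Do: stepdays[n=370]
See: 2215-02-09
Do: dig[p=/ko/tutund_u]
See: ok
Do: lunge[n=17]
See: 2216-07-09


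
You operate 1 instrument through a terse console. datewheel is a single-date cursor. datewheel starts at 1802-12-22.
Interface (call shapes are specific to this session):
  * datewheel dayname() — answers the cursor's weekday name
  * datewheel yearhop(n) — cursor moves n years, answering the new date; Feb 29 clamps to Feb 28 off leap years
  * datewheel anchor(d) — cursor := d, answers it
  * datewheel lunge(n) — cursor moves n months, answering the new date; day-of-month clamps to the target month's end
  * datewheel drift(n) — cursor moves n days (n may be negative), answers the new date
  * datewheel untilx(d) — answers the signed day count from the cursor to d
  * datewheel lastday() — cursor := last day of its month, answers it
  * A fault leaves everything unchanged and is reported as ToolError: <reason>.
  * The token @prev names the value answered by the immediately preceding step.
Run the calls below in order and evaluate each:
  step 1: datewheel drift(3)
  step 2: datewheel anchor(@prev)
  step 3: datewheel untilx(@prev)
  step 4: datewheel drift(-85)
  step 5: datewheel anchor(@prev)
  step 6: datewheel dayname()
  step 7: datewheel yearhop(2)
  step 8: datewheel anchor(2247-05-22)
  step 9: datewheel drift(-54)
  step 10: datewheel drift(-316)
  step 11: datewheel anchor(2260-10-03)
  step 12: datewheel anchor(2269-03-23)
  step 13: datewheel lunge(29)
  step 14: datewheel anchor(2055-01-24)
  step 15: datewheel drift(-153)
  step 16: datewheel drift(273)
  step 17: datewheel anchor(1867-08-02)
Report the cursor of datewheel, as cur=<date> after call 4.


I run datewheel drift passing n→3, and observe 1802-12-25.
I run datewheel anchor passing d→@prev, yielding 1802-12-25.
Calling datewheel untilx passing d→@prev, giving 0.
I invoke datewheel drift passing n→-85, → 1802-10-01.
Using datewheel anchor passing d→@prev, and observe 1802-10-01.
I call datewheel dayname, yielding Friday.
Now I run datewheel yearhop passing n→2, → 1804-10-01.
Calling datewheel anchor passing d→2247-05-22, — result: 2247-05-22.
I invoke datewheel drift passing n→-54: 2247-03-29.
I call datewheel drift passing n→-316, yielding 2246-05-17.
Invoking datewheel anchor passing d→2260-10-03: 2260-10-03.
Then datewheel anchor passing d→2269-03-23: 2269-03-23.
I call datewheel lunge passing n→29, and see 2271-08-23.
I invoke datewheel anchor passing d→2055-01-24, → 2055-01-24.
I invoke datewheel drift passing n→-153, — result: 2054-08-24.
I try datewheel drift passing n→273, → 2055-05-24.
I use datewheel anchor passing d→1867-08-02, which returns 1867-08-02.

Answer: cur=1802-10-01


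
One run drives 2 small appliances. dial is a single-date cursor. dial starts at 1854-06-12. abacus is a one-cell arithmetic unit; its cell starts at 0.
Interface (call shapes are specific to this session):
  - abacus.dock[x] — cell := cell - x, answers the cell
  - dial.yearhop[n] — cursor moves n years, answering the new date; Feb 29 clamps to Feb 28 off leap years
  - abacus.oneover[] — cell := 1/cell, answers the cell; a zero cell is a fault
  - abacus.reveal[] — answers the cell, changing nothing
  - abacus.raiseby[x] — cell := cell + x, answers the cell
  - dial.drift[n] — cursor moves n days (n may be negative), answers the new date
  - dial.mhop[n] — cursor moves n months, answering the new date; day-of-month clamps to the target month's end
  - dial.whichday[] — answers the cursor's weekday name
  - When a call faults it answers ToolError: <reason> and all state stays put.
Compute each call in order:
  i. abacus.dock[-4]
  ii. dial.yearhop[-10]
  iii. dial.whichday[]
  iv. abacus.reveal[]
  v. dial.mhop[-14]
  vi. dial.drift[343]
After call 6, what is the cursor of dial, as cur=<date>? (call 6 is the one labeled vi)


Answer: cur=1844-03-20

Derivation:
! abacus.dock(x='-4') : 4
! dial.yearhop(n='-10') : 1844-06-12
! dial.whichday() : Wednesday
! abacus.reveal() : 4
! dial.mhop(n='-14') : 1843-04-12
! dial.drift(n='343') : 1844-03-20


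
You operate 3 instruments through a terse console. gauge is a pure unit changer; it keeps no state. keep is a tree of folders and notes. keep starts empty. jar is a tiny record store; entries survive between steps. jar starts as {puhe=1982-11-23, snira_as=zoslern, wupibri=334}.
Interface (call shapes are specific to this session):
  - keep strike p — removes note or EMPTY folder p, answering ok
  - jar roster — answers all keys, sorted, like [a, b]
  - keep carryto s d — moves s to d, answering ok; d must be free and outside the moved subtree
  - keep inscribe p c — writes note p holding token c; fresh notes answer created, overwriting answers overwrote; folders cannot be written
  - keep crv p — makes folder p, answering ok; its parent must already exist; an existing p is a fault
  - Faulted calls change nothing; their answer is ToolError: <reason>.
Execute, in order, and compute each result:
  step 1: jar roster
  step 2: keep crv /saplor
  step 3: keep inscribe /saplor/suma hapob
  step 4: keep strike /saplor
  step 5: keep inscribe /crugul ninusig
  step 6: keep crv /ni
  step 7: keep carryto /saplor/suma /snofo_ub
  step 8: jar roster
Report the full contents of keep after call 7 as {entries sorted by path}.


>>> jar roster
  [puhe, snira_as, wupibri]
>>> keep crv p='/saplor'
  ok
>>> keep inscribe p='/saplor/suma' c='hapob'
  created
>>> keep strike p='/saplor'
  ToolError: not empty
>>> keep inscribe p='/crugul' c='ninusig'
  created
>>> keep crv p='/ni'
  ok
>>> keep carryto s='/saplor/suma' d='/snofo_ub'
  ok
>>> jar roster
  [puhe, snira_as, wupibri]

Answer: {crugul=ninusig, ni/, saplor/, snofo_ub=hapob}


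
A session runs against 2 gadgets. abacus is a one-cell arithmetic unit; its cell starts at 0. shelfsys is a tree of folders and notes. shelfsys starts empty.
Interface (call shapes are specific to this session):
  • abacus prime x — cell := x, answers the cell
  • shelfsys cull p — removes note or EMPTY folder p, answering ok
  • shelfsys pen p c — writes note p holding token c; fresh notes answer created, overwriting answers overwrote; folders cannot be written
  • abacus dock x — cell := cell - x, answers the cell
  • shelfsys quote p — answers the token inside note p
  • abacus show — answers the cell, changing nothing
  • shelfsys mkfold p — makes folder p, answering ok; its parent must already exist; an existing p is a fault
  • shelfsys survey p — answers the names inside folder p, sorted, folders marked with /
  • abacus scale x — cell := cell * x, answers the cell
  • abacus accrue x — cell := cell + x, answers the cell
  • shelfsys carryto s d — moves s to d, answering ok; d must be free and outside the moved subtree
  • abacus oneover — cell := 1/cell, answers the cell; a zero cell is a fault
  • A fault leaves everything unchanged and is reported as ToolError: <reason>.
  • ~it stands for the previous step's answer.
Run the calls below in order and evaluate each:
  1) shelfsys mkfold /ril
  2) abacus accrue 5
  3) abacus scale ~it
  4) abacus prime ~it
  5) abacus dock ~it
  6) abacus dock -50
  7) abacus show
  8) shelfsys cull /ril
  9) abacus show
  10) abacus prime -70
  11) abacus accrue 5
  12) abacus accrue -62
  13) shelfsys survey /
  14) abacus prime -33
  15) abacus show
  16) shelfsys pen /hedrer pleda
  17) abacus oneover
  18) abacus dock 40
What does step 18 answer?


Answer: -1321/33

Derivation:
~$ shelfsys mkfold p: /ril
  ok
~$ abacus accrue x: 5
  5
~$ abacus scale x: ~it
  25
~$ abacus prime x: ~it
  25
~$ abacus dock x: ~it
  0
~$ abacus dock x: -50
  50
~$ abacus show
  50
~$ shelfsys cull p: /ril
  ok
~$ abacus show
  50
~$ abacus prime x: -70
  -70
~$ abacus accrue x: 5
  -65
~$ abacus accrue x: -62
  -127
~$ shelfsys survey p: /
  []
~$ abacus prime x: -33
  -33
~$ abacus show
  -33
~$ shelfsys pen p: /hedrer c: pleda
  created
~$ abacus oneover
  -1/33
~$ abacus dock x: 40
  -1321/33


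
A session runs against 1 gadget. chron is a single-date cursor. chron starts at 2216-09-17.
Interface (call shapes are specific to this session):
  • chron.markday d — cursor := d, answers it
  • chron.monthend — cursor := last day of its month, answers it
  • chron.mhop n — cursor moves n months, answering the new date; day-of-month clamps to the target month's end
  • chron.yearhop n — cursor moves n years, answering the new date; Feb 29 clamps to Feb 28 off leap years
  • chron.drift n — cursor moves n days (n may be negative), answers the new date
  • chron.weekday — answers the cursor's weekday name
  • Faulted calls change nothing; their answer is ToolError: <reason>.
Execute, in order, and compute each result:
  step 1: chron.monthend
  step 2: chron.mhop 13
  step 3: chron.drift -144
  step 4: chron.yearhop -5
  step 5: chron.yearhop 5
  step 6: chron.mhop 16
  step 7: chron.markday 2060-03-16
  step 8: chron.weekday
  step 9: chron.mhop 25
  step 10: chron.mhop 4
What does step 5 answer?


# chron.monthend() : 2216-09-30
# chron.mhop(n='13') : 2217-10-30
# chron.drift(n='-144') : 2217-06-08
# chron.yearhop(n='-5') : 2212-06-08
# chron.yearhop(n='5') : 2217-06-08
# chron.mhop(n='16') : 2218-10-08
# chron.markday(d='2060-03-16') : 2060-03-16
# chron.weekday() : Tuesday
# chron.mhop(n='25') : 2062-04-16
# chron.mhop(n='4') : 2062-08-16

Answer: 2217-06-08


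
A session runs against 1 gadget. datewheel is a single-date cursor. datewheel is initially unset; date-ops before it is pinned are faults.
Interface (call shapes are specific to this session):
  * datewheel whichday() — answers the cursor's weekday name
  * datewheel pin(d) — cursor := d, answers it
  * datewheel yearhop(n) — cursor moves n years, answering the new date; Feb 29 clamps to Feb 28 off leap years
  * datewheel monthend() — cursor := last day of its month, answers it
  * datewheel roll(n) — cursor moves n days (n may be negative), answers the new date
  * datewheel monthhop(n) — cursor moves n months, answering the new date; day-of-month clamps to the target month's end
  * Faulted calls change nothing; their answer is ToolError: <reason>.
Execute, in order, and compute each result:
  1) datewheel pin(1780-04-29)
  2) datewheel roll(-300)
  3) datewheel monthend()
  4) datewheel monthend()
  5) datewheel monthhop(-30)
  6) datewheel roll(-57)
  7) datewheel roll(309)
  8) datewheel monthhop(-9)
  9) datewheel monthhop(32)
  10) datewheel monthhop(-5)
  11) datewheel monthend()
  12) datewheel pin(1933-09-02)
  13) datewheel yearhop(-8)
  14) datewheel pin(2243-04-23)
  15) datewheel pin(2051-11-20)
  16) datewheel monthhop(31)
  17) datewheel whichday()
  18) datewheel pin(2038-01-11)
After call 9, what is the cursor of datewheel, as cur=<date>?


Answer: cur=1779-09-10

Derivation:
[in] datewheel pin d→1780-04-29
  1780-04-29
[in] datewheel roll n→-300
  1779-07-04
[in] datewheel monthend
  1779-07-31
[in] datewheel monthend
  1779-07-31
[in] datewheel monthhop n→-30
  1777-01-31
[in] datewheel roll n→-57
  1776-12-05
[in] datewheel roll n→309
  1777-10-10
[in] datewheel monthhop n→-9
  1777-01-10
[in] datewheel monthhop n→32
  1779-09-10
[in] datewheel monthhop n→-5
  1779-04-10
[in] datewheel monthend
  1779-04-30
[in] datewheel pin d→1933-09-02
  1933-09-02
[in] datewheel yearhop n→-8
  1925-09-02
[in] datewheel pin d→2243-04-23
  2243-04-23
[in] datewheel pin d→2051-11-20
  2051-11-20
[in] datewheel monthhop n→31
  2054-06-20
[in] datewheel whichday
  Saturday
[in] datewheel pin d→2038-01-11
  2038-01-11


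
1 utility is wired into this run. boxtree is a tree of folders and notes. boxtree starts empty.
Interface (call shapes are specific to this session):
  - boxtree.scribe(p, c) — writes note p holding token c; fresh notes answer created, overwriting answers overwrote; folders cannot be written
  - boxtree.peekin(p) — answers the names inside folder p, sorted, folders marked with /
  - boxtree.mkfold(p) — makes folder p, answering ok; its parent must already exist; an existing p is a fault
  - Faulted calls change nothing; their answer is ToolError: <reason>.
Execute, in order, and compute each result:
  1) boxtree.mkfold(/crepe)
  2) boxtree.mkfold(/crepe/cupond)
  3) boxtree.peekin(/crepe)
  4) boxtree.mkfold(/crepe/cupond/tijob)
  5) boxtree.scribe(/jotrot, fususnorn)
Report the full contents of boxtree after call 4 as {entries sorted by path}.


Invoking boxtree.mkfold with p='/crepe': ok.
Next I call boxtree.mkfold with p='/crepe/cupond', and see ok.
I call boxtree.peekin with p='/crepe', — result: [cupond/].
Then boxtree.mkfold with p='/crepe/cupond/tijob', and get ok.
I try boxtree.scribe with p='/jotrot', c='fususnorn', → created.

Answer: {crepe/, crepe/cupond/, crepe/cupond/tijob/}


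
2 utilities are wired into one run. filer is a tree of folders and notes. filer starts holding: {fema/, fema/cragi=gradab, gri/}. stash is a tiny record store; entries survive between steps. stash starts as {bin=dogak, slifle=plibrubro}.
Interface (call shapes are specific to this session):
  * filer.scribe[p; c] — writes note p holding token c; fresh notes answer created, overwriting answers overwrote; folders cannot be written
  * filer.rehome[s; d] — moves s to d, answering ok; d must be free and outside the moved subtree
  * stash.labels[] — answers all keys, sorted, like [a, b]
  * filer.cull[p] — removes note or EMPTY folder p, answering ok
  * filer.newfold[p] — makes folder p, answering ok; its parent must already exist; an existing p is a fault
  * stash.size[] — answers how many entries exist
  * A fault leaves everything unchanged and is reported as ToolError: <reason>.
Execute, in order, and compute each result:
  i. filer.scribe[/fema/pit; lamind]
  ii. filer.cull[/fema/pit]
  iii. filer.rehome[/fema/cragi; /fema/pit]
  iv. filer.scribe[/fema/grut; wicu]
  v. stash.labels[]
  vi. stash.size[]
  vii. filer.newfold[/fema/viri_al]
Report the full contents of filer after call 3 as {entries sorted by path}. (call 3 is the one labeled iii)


Answer: {fema/, fema/pit=gradab, gri/}

Derivation:
I call filer.scribe using p→/fema/pit, c→lamind, yielding created.
I try filer.cull using p→/fema/pit, which returns ok.
I invoke filer.rehome using s→/fema/cragi, d→/fema/pit, and see ok.
I run filer.scribe using p→/fema/grut, c→wicu: created.
I call stash.labels, and get [bin, slifle].
I try stash.size, and observe 2.
I use filer.newfold using p→/fema/viri_al, yielding ok.


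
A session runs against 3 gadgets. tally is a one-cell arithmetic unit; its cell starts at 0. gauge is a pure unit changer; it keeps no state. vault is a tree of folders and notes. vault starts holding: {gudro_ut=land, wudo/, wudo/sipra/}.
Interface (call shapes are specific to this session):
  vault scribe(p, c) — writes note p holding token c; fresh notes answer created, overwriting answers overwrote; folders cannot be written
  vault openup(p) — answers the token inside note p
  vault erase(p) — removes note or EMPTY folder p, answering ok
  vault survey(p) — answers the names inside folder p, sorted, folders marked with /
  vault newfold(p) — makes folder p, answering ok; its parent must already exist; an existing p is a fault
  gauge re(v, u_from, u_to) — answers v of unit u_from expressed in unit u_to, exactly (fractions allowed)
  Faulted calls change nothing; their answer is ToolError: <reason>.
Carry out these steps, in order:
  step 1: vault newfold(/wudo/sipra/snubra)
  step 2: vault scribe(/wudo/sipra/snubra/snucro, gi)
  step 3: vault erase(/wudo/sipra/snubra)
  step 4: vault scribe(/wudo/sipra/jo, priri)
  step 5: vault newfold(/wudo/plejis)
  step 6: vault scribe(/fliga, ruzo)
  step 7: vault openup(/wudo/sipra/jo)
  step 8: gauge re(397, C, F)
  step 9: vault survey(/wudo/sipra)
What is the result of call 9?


// vault newfold(p: /wudo/sipra/snubra) : ok
// vault scribe(p: /wudo/sipra/snubra/snucro, c: gi) : created
// vault erase(p: /wudo/sipra/snubra) : ToolError: not empty
// vault scribe(p: /wudo/sipra/jo, c: priri) : created
// vault newfold(p: /wudo/plejis) : ok
// vault scribe(p: /fliga, c: ruzo) : created
// vault openup(p: /wudo/sipra/jo) : priri
// gauge re(v: 397, u_from: C, u_to: F) : 3733/5
// vault survey(p: /wudo/sipra) : [jo, snubra/]

Answer: [jo, snubra/]
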